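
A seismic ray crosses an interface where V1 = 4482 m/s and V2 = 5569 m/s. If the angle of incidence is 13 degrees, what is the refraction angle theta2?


sin(theta1) = sin(13 deg) = 0.224951
sin(theta2) = V2/V1 * sin(theta1) = 5569/4482 * 0.224951 = 0.279507
theta2 = arcsin(0.279507) = 16.2308 degrees

16.2308


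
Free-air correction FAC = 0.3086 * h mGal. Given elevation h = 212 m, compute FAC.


FAC = 0.3086 * h
= 0.3086 * 212
= 65.4232 mGal

65.4232


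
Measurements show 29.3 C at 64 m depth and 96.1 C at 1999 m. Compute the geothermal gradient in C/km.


dT = 96.1 - 29.3 = 66.8 C
dz = 1999 - 64 = 1935 m
gradient = dT/dz * 1000 = 66.8/1935 * 1000 = 34.522 C/km

34.522


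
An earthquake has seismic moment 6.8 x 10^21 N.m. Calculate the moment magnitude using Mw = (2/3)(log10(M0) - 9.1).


log10(M0) = log10(6.8 x 10^21) = 21.8325
Mw = 2/3 * (21.8325 - 9.1)
= 2/3 * 12.7325
= 8.49

8.49


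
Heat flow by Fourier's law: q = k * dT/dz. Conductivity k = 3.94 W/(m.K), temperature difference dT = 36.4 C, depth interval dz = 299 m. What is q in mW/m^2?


q = k * dT / dz * 1000
= 3.94 * 36.4 / 299 * 1000
= 0.479652 * 1000
= 479.6522 mW/m^2

479.6522


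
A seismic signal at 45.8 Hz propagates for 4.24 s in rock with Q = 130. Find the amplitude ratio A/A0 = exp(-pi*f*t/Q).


pi*f*t/Q = pi*45.8*4.24/130 = 4.692863
A/A0 = exp(-4.692863) = 0.00916

0.00916


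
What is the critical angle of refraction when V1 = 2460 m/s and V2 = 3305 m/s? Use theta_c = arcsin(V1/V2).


V1/V2 = 2460/3305 = 0.744327
theta_c = arcsin(0.744327) = 48.1013 degrees

48.1013


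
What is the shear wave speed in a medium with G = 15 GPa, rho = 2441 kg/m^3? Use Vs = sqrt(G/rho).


Convert G to Pa: G = 15e9 Pa
Compute G/rho = 15e9 / 2441 = 6145022.5317
Vs = sqrt(6145022.5317) = 2478.92 m/s

2478.92


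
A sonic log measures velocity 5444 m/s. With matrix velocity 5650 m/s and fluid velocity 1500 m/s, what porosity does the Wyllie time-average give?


1/V - 1/Vm = 1/5444 - 1/5650 = 6.7e-06
1/Vf - 1/Vm = 1/1500 - 1/5650 = 0.00048968
phi = 6.7e-06 / 0.00048968 = 0.0137

0.0137


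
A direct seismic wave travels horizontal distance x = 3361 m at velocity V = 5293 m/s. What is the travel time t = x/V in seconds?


t = x / V
= 3361 / 5293
= 0.635 s

0.635


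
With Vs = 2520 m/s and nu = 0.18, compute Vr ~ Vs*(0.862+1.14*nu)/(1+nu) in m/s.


Numerator factor = 0.862 + 1.14*0.18 = 1.0672
Denominator = 1 + 0.18 = 1.18
Vr = 2520 * 1.0672 / 1.18 = 2279.11 m/s

2279.11


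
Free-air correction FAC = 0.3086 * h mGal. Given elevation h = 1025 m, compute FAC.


FAC = 0.3086 * h
= 0.3086 * 1025
= 316.315 mGal

316.315


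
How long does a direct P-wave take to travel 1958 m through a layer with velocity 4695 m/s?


t = x / V
= 1958 / 4695
= 0.417 s

0.417


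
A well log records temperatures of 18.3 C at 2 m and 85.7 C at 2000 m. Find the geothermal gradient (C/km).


dT = 85.7 - 18.3 = 67.4 C
dz = 2000 - 2 = 1998 m
gradient = dT/dz * 1000 = 67.4/1998 * 1000 = 33.7337 C/km

33.7337


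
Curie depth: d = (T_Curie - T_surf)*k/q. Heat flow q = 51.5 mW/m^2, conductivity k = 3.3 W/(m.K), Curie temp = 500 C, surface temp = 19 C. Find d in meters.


T_Curie - T_surf = 500 - 19 = 481 C
Convert q to W/m^2: 51.5 mW/m^2 = 0.0515 W/m^2
d = 481 * 3.3 / 0.0515 = 30821.36 m

30821.36


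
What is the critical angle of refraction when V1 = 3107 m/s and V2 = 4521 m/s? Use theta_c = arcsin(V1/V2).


V1/V2 = 3107/4521 = 0.687237
theta_c = arcsin(0.687237) = 43.4118 degrees

43.4118


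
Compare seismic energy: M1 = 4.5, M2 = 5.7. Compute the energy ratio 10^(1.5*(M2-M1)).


M2 - M1 = 5.7 - 4.5 = 1.2
1.5 * 1.2 = 1.8
ratio = 10^1.8 = 63.1

63.1


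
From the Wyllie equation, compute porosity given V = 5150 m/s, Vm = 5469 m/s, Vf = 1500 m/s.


1/V - 1/Vm = 1/5150 - 1/5469 = 1.133e-05
1/Vf - 1/Vm = 1/1500 - 1/5469 = 0.00048382
phi = 1.133e-05 / 0.00048382 = 0.0234

0.0234


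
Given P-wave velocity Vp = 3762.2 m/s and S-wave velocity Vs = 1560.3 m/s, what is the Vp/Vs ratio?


Vp/Vs = 3762.2 / 1560.3
= 2.4112

2.4112


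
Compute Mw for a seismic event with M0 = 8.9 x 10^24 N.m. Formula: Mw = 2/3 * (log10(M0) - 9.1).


log10(M0) = log10(8.9 x 10^24) = 24.9494
Mw = 2/3 * (24.9494 - 9.1)
= 2/3 * 15.8494
= 10.57

10.57


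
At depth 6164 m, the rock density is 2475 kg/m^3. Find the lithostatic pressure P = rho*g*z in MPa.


P = rho * g * z / 1e6
= 2475 * 9.81 * 6164 / 1e6
= 149660379.0 / 1e6
= 149.6604 MPa

149.6604


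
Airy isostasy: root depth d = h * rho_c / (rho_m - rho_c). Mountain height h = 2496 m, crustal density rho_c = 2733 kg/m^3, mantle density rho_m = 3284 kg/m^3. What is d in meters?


rho_m - rho_c = 3284 - 2733 = 551
d = 2496 * 2733 / 551
= 6821568 / 551
= 12380.34 m

12380.34


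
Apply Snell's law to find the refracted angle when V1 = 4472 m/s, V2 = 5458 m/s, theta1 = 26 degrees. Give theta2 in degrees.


sin(theta1) = sin(26 deg) = 0.438371
sin(theta2) = V2/V1 * sin(theta1) = 5458/4472 * 0.438371 = 0.535025
theta2 = arcsin(0.535025) = 32.3456 degrees

32.3456


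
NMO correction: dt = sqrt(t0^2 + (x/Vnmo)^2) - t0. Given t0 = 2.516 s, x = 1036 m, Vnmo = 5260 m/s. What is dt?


x/Vnmo = 1036/5260 = 0.196958
(x/Vnmo)^2 = 0.038793
t0^2 = 6.330256
sqrt(6.330256 + 0.038793) = 2.523697
dt = 2.523697 - 2.516 = 0.007697

0.007697


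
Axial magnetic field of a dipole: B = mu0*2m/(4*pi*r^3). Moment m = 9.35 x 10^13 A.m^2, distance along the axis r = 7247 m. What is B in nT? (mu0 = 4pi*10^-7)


m = 9.35 x 10^13 = 93500000000000 A.m^2
2m = 187000000000000 A.m^2
r^3 = 7247^3 = 380605258223
B = (4pi*10^-7) * 187000000000000 / (4*pi * 380605258223) * 1e9
= 234991130.488517 / 4782826732604.09 * 1e9
= 49132.2692 nT

49132.2692


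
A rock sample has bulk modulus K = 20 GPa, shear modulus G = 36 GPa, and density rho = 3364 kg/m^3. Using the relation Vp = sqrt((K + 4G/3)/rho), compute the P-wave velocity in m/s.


First compute the effective modulus:
K + 4G/3 = 20e9 + 4*36e9/3 = 68000000000.0 Pa
Then divide by density:
68000000000.0 / 3364 = 20214030.9156 Pa/(kg/m^3)
Take the square root:
Vp = sqrt(20214030.9156) = 4496.0 m/s

4496.0


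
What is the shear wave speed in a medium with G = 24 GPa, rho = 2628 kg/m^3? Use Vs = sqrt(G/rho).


Convert G to Pa: G = 24e9 Pa
Compute G/rho = 24e9 / 2628 = 9132420.0913
Vs = sqrt(9132420.0913) = 3021.99 m/s

3021.99


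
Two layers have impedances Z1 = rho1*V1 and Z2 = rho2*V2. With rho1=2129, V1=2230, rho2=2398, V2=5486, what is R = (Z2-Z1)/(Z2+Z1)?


Z1 = 2129 * 2230 = 4747670
Z2 = 2398 * 5486 = 13155428
R = (13155428 - 4747670) / (13155428 + 4747670) = 8407758 / 17903098 = 0.4696

0.4696


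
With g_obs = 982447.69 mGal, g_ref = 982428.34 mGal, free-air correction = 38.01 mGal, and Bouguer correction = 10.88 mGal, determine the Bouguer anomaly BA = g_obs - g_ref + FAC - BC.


BA = g_obs - g_ref + FAC - BC
= 982447.69 - 982428.34 + 38.01 - 10.88
= 46.48 mGal

46.48


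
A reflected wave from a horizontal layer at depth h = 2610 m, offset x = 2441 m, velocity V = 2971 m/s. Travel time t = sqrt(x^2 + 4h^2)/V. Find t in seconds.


x^2 + 4h^2 = 2441^2 + 4*2610^2 = 5958481 + 27248400 = 33206881
sqrt(33206881) = 5762.5412
t = 5762.5412 / 2971 = 1.9396 s

1.9396


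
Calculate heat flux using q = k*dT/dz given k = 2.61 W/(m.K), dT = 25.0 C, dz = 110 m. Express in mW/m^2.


q = k * dT / dz * 1000
= 2.61 * 25.0 / 110 * 1000
= 0.593182 * 1000
= 593.1818 mW/m^2

593.1818


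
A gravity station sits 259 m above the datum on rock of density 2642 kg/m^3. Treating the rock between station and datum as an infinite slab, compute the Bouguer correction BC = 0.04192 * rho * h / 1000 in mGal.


BC = 0.04192 * rho * h / 1000
= 0.04192 * 2642 * 259 / 1000
= 28.6849 mGal

28.6849


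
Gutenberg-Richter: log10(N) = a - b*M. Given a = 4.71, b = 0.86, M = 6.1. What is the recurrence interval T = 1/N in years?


log10(N) = 4.71 - 0.86*6.1 = -0.536
N = 10^-0.536 = 0.291072
T = 1/N = 1/0.291072 = 3.4356 years

3.4356


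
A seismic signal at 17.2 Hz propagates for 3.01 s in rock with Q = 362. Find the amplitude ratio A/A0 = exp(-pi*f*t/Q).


pi*f*t/Q = pi*17.2*3.01/362 = 0.4493
A/A0 = exp(-0.4493) = 0.638075

0.638075


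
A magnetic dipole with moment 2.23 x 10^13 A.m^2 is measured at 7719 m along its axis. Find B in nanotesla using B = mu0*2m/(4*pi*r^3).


m = 2.23 x 10^13 = 22300000000000 A.m^2
2m = 44600000000000 A.m^2
r^3 = 7719^3 = 459920875959
B = (4pi*10^-7) * 44600000000000 / (4*pi * 459920875959) * 1e9
= 56046012.940042 / 5779536180581.51 * 1e9
= 9697.3202 nT

9697.3202


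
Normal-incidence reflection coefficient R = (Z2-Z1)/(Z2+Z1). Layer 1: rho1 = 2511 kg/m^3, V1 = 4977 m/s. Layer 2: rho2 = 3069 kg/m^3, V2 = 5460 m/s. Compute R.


Z1 = 2511 * 4977 = 12497247
Z2 = 3069 * 5460 = 16756740
R = (16756740 - 12497247) / (16756740 + 12497247) = 4259493 / 29253987 = 0.1456

0.1456


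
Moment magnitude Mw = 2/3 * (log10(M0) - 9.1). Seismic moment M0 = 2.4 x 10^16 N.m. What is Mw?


log10(M0) = log10(2.4 x 10^16) = 16.3802
Mw = 2/3 * (16.3802 - 9.1)
= 2/3 * 7.2802
= 4.85

4.85


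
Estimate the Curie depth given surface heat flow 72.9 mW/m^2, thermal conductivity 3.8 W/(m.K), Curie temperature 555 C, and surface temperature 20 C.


T_Curie - T_surf = 555 - 20 = 535 C
Convert q to W/m^2: 72.9 mW/m^2 = 0.0729 W/m^2
d = 535 * 3.8 / 0.0729 = 27887.52 m

27887.52


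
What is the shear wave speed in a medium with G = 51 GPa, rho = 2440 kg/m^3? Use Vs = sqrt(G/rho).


Convert G to Pa: G = 51e9 Pa
Compute G/rho = 51e9 / 2440 = 20901639.3443
Vs = sqrt(20901639.3443) = 4571.83 m/s

4571.83


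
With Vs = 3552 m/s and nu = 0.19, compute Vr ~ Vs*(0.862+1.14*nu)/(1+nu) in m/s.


Numerator factor = 0.862 + 1.14*0.19 = 1.0786
Denominator = 1 + 0.19 = 1.19
Vr = 3552 * 1.0786 / 1.19 = 3219.49 m/s

3219.49


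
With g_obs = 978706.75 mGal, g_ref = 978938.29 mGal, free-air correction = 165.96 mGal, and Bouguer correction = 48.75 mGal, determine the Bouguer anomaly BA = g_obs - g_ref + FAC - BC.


BA = g_obs - g_ref + FAC - BC
= 978706.75 - 978938.29 + 165.96 - 48.75
= -114.33 mGal

-114.33


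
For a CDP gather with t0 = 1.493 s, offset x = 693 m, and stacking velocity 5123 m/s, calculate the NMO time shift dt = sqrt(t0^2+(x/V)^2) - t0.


x/Vnmo = 693/5123 = 0.135272
(x/Vnmo)^2 = 0.018299
t0^2 = 2.229049
sqrt(2.229049 + 0.018299) = 1.499116
dt = 1.499116 - 1.493 = 0.006116

0.006116


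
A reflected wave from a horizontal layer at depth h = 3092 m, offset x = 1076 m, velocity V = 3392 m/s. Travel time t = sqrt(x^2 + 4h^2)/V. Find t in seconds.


x^2 + 4h^2 = 1076^2 + 4*3092^2 = 1157776 + 38241856 = 39399632
sqrt(39399632) = 6276.9126
t = 6276.9126 / 3392 = 1.8505 s

1.8505


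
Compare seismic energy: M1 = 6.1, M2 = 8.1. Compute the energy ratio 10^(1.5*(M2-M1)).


M2 - M1 = 8.1 - 6.1 = 2.0
1.5 * 2.0 = 3.0
ratio = 10^3.0 = 1000.0

1000.0


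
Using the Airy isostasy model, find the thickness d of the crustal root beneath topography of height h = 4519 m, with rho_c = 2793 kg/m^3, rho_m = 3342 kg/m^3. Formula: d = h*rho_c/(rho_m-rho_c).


rho_m - rho_c = 3342 - 2793 = 549
d = 4519 * 2793 / 549
= 12621567 / 549
= 22990.1 m

22990.1


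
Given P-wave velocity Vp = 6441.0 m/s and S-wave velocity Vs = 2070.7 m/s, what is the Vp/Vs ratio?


Vp/Vs = 6441.0 / 2070.7
= 3.1105

3.1105


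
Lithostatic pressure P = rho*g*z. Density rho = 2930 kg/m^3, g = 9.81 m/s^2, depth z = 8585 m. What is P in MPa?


P = rho * g * z / 1e6
= 2930 * 9.81 * 8585 / 1e6
= 246761230.5 / 1e6
= 246.7612 MPa

246.7612


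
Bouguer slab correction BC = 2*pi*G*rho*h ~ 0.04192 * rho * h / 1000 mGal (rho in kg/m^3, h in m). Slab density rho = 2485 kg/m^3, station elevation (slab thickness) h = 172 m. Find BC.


BC = 0.04192 * rho * h / 1000
= 0.04192 * 2485 * 172 / 1000
= 17.9174 mGal

17.9174


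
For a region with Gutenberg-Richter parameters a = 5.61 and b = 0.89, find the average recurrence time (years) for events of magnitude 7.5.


log10(N) = 5.61 - 0.89*7.5 = -1.065
N = 10^-1.065 = 0.086099
T = 1/N = 1/0.086099 = 11.6145 years

11.6145


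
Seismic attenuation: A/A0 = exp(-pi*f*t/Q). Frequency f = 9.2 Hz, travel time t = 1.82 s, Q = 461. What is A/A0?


pi*f*t/Q = pi*9.2*1.82/461 = 0.114106
A/A0 = exp(-0.114106) = 0.892163

0.892163


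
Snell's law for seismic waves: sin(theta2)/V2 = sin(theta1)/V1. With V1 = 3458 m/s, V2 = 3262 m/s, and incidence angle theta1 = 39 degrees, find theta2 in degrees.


sin(theta1) = sin(39 deg) = 0.62932
sin(theta2) = V2/V1 * sin(theta1) = 3262/3458 * 0.62932 = 0.59365
theta2 = arcsin(0.59365) = 36.4165 degrees

36.4165


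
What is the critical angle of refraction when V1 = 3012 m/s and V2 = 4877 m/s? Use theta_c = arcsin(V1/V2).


V1/V2 = 3012/4877 = 0.617593
theta_c = arcsin(0.617593) = 38.1406 degrees

38.1406


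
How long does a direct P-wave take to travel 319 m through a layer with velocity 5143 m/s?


t = x / V
= 319 / 5143
= 0.062 s

0.062


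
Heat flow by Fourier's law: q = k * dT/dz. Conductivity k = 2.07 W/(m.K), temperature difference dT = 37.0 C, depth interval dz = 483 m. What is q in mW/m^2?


q = k * dT / dz * 1000
= 2.07 * 37.0 / 483 * 1000
= 0.158571 * 1000
= 158.5714 mW/m^2

158.5714


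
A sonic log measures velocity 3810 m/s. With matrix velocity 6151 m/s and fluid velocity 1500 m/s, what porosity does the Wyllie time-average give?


1/V - 1/Vm = 1/3810 - 1/6151 = 9.989e-05
1/Vf - 1/Vm = 1/1500 - 1/6151 = 0.00050409
phi = 9.989e-05 / 0.00050409 = 0.1982

0.1982


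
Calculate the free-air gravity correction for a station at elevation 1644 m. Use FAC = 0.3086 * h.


FAC = 0.3086 * h
= 0.3086 * 1644
= 507.3384 mGal

507.3384


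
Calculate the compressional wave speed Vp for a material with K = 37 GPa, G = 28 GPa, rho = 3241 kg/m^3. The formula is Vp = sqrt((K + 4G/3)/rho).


First compute the effective modulus:
K + 4G/3 = 37e9 + 4*28e9/3 = 74333333333.33 Pa
Then divide by density:
74333333333.33 / 3241 = 22935308.0325 Pa/(kg/m^3)
Take the square root:
Vp = sqrt(22935308.0325) = 4789.08 m/s

4789.08


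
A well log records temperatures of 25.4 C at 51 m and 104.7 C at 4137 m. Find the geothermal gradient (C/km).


dT = 104.7 - 25.4 = 79.3 C
dz = 4137 - 51 = 4086 m
gradient = dT/dz * 1000 = 79.3/4086 * 1000 = 19.4077 C/km

19.4077


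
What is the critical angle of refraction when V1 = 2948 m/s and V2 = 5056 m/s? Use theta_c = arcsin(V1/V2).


V1/V2 = 2948/5056 = 0.58307
theta_c = arcsin(0.58307) = 35.6667 degrees

35.6667


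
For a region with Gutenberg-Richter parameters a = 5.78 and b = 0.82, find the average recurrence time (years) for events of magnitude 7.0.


log10(N) = 5.78 - 0.82*7.0 = 0.04
N = 10^0.04 = 1.096478
T = 1/N = 1/1.096478 = 0.912 years

0.912


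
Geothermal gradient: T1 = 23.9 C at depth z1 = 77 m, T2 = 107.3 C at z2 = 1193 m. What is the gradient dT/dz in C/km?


dT = 107.3 - 23.9 = 83.4 C
dz = 1193 - 77 = 1116 m
gradient = dT/dz * 1000 = 83.4/1116 * 1000 = 74.7312 C/km

74.7312


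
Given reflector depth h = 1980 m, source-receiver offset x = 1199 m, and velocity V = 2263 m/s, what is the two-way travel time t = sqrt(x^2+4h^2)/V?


x^2 + 4h^2 = 1199^2 + 4*1980^2 = 1437601 + 15681600 = 17119201
sqrt(17119201) = 4137.5356
t = 4137.5356 / 2263 = 1.8283 s

1.8283


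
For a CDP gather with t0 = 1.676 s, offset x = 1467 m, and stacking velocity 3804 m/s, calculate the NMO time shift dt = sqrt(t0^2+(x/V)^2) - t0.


x/Vnmo = 1467/3804 = 0.385647
(x/Vnmo)^2 = 0.148723
t0^2 = 2.808976
sqrt(2.808976 + 0.148723) = 1.719796
dt = 1.719796 - 1.676 = 0.043796

0.043796


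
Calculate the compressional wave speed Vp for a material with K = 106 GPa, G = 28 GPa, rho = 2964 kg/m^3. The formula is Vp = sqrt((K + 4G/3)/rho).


First compute the effective modulus:
K + 4G/3 = 106e9 + 4*28e9/3 = 143333333333.33 Pa
Then divide by density:
143333333333.33 / 2964 = 48358074.6739 Pa/(kg/m^3)
Take the square root:
Vp = sqrt(48358074.6739) = 6954.0 m/s

6954.0


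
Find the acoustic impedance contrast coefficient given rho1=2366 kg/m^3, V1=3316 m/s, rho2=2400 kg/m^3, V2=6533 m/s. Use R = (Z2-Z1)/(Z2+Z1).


Z1 = 2366 * 3316 = 7845656
Z2 = 2400 * 6533 = 15679200
R = (15679200 - 7845656) / (15679200 + 7845656) = 7833544 / 23524856 = 0.333

0.333


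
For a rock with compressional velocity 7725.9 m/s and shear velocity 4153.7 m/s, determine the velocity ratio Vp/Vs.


Vp/Vs = 7725.9 / 4153.7
= 1.86

1.86


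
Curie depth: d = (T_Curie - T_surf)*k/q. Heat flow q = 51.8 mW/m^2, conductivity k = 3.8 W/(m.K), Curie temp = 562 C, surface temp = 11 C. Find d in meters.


T_Curie - T_surf = 562 - 11 = 551 C
Convert q to W/m^2: 51.8 mW/m^2 = 0.0518 W/m^2
d = 551 * 3.8 / 0.0518 = 40420.85 m

40420.85


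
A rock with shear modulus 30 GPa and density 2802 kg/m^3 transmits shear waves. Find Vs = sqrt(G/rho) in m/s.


Convert G to Pa: G = 30e9 Pa
Compute G/rho = 30e9 / 2802 = 10706638.1156
Vs = sqrt(10706638.1156) = 3272.1 m/s

3272.1


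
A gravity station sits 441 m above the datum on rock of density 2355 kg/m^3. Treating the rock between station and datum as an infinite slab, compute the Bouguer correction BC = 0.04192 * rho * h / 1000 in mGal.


BC = 0.04192 * rho * h / 1000
= 0.04192 * 2355 * 441 / 1000
= 43.5362 mGal

43.5362


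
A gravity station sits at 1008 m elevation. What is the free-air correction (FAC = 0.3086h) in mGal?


FAC = 0.3086 * h
= 0.3086 * 1008
= 311.0688 mGal

311.0688


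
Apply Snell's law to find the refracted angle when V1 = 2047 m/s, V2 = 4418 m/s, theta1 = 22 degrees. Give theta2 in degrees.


sin(theta1) = sin(22 deg) = 0.374607
sin(theta2) = V2/V1 * sin(theta1) = 4418/2047 * 0.374607 = 0.808506
theta2 = arcsin(0.808506) = 53.9502 degrees

53.9502


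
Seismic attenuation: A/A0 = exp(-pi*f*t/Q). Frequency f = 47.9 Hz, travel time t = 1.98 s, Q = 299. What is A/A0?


pi*f*t/Q = pi*47.9*1.98/299 = 0.996505
A/A0 = exp(-0.996505) = 0.369168

0.369168


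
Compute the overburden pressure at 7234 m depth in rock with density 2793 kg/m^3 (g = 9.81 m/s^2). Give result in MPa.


P = rho * g * z / 1e6
= 2793 * 9.81 * 7234 / 1e6
= 198206753.22 / 1e6
= 198.2068 MPa

198.2068


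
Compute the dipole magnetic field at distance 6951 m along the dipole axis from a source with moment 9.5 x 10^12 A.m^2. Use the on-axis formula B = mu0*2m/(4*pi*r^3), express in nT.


m = 9.5 x 10^12 = 9500000000000 A.m^2
2m = 19000000000000 A.m^2
r^3 = 6951^3 = 335847303351
B = (4pi*10^-7) * 19000000000000 / (4*pi * 335847303351) * 1e9
= 23876104.167282 / 4220381683741.78 * 1e9
= 5657.3329 nT

5657.3329


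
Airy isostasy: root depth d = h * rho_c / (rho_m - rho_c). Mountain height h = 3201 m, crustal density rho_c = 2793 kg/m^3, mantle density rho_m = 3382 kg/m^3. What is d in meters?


rho_m - rho_c = 3382 - 2793 = 589
d = 3201 * 2793 / 589
= 8940393 / 589
= 15178.94 m

15178.94


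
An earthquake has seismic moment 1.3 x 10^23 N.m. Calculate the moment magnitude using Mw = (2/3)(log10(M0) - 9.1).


log10(M0) = log10(1.3 x 10^23) = 23.1139
Mw = 2/3 * (23.1139 - 9.1)
= 2/3 * 14.0139
= 9.34

9.34


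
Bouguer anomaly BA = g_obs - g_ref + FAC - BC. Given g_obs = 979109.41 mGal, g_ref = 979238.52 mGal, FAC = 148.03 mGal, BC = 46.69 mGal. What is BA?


BA = g_obs - g_ref + FAC - BC
= 979109.41 - 979238.52 + 148.03 - 46.69
= -27.77 mGal

-27.77


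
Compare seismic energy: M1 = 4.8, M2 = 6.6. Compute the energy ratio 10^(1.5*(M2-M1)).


M2 - M1 = 6.6 - 4.8 = 1.8
1.5 * 1.8 = 2.7
ratio = 10^2.7 = 501.19

501.19


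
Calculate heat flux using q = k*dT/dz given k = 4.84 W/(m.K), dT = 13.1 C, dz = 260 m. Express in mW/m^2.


q = k * dT / dz * 1000
= 4.84 * 13.1 / 260 * 1000
= 0.243862 * 1000
= 243.8615 mW/m^2

243.8615


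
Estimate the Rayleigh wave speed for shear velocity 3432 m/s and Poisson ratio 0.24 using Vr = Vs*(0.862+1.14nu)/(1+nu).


Numerator factor = 0.862 + 1.14*0.24 = 1.1356
Denominator = 1 + 0.24 = 1.24
Vr = 3432 * 1.1356 / 1.24 = 3143.05 m/s

3143.05


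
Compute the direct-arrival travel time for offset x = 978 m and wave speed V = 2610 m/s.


t = x / V
= 978 / 2610
= 0.3747 s

0.3747


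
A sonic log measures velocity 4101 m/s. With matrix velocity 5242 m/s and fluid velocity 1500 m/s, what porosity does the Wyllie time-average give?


1/V - 1/Vm = 1/4101 - 1/5242 = 5.308e-05
1/Vf - 1/Vm = 1/1500 - 1/5242 = 0.0004759
phi = 5.308e-05 / 0.0004759 = 0.1115

0.1115


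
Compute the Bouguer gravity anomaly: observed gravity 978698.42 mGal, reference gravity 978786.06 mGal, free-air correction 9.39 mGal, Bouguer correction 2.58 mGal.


BA = g_obs - g_ref + FAC - BC
= 978698.42 - 978786.06 + 9.39 - 2.58
= -80.83 mGal

-80.83


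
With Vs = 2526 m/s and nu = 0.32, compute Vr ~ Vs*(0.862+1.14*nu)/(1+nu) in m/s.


Numerator factor = 0.862 + 1.14*0.32 = 1.2268
Denominator = 1 + 0.32 = 1.32
Vr = 2526 * 1.2268 / 1.32 = 2347.65 m/s

2347.65


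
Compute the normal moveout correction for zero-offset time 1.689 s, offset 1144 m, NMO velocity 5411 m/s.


x/Vnmo = 1144/5411 = 0.211421
(x/Vnmo)^2 = 0.044699
t0^2 = 2.852721
sqrt(2.852721 + 0.044699) = 1.702181
dt = 1.702181 - 1.689 = 0.013181

0.013181


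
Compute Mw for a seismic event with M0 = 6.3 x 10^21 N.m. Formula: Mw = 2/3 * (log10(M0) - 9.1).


log10(M0) = log10(6.3 x 10^21) = 21.7993
Mw = 2/3 * (21.7993 - 9.1)
= 2/3 * 12.6993
= 8.47

8.47


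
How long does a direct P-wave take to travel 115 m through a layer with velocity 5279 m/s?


t = x / V
= 115 / 5279
= 0.0218 s

0.0218


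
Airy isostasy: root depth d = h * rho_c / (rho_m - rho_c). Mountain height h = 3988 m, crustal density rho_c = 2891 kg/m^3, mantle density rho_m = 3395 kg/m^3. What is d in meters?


rho_m - rho_c = 3395 - 2891 = 504
d = 3988 * 2891 / 504
= 11529308 / 504
= 22875.61 m

22875.61


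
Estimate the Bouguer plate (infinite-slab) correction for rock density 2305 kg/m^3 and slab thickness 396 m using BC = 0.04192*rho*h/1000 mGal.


BC = 0.04192 * rho * h / 1000
= 0.04192 * 2305 * 396 / 1000
= 38.2637 mGal

38.2637


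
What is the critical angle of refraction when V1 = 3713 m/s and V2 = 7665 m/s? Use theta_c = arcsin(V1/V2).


V1/V2 = 3713/7665 = 0.48441
theta_c = arcsin(0.48441) = 28.9738 degrees

28.9738


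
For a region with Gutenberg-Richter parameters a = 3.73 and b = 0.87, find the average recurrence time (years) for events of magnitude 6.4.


log10(N) = 3.73 - 0.87*6.4 = -1.838
N = 10^-1.838 = 0.014521
T = 1/N = 1/0.014521 = 68.8652 years

68.8652


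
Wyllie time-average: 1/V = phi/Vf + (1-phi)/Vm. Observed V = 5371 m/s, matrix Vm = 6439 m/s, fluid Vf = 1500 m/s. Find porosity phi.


1/V - 1/Vm = 1/5371 - 1/6439 = 3.088e-05
1/Vf - 1/Vm = 1/1500 - 1/6439 = 0.00051136
phi = 3.088e-05 / 0.00051136 = 0.0604

0.0604


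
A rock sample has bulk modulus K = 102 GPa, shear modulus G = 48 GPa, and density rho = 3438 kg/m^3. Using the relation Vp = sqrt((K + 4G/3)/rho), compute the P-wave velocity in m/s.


First compute the effective modulus:
K + 4G/3 = 102e9 + 4*48e9/3 = 166000000000.0 Pa
Then divide by density:
166000000000.0 / 3438 = 48283885.9802 Pa/(kg/m^3)
Take the square root:
Vp = sqrt(48283885.9802) = 6948.66 m/s

6948.66


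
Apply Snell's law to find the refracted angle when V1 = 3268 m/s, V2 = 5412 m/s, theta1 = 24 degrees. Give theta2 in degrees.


sin(theta1) = sin(24 deg) = 0.406737
sin(theta2) = V2/V1 * sin(theta1) = 5412/3268 * 0.406737 = 0.67358
theta2 = arcsin(0.67358) = 42.344 degrees

42.344


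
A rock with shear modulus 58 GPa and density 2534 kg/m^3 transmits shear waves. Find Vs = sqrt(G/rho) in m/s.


Convert G to Pa: G = 58e9 Pa
Compute G/rho = 58e9 / 2534 = 22888713.4964
Vs = sqrt(22888713.4964) = 4784.22 m/s

4784.22


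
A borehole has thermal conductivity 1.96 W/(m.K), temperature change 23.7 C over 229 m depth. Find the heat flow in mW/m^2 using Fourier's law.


q = k * dT / dz * 1000
= 1.96 * 23.7 / 229 * 1000
= 0.202847 * 1000
= 202.8472 mW/m^2

202.8472


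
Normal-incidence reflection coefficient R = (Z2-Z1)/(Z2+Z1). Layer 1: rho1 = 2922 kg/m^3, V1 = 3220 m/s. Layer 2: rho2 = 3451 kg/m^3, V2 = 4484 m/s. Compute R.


Z1 = 2922 * 3220 = 9408840
Z2 = 3451 * 4484 = 15474284
R = (15474284 - 9408840) / (15474284 + 9408840) = 6065444 / 24883124 = 0.2438

0.2438


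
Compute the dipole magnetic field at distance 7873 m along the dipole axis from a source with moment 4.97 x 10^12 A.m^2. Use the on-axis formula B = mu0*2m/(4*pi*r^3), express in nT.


m = 4.97 x 10^12 = 4970000000000 A.m^2
2m = 9940000000000 A.m^2
r^3 = 7873^3 = 488001047617
B = (4pi*10^-7) * 9940000000000 / (4*pi * 488001047617) * 1e9
= 12490972.390673 / 6132402024550.76 * 1e9
= 2036.8809 nT

2036.8809


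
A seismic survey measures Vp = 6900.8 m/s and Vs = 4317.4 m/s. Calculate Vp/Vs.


Vp/Vs = 6900.8 / 4317.4
= 1.5984

1.5984


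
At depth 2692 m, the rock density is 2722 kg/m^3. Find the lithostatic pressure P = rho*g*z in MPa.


P = rho * g * z / 1e6
= 2722 * 9.81 * 2692 / 1e6
= 71883991.44 / 1e6
= 71.884 MPa

71.884


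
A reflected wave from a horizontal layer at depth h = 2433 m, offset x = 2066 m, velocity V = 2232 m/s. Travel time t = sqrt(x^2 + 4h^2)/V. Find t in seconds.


x^2 + 4h^2 = 2066^2 + 4*2433^2 = 4268356 + 23677956 = 27946312
sqrt(27946312) = 5286.4271
t = 5286.4271 / 2232 = 2.3685 s

2.3685


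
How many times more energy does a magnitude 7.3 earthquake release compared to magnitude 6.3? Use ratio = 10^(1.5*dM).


M2 - M1 = 7.3 - 6.3 = 1.0
1.5 * 1.0 = 1.5
ratio = 10^1.5 = 31.62

31.62


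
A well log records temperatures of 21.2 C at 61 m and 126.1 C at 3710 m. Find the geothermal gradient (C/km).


dT = 126.1 - 21.2 = 104.9 C
dz = 3710 - 61 = 3649 m
gradient = dT/dz * 1000 = 104.9/3649 * 1000 = 28.7476 C/km

28.7476


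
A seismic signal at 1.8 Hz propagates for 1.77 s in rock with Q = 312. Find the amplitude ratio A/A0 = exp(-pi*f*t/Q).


pi*f*t/Q = pi*1.8*1.77/312 = 0.03208
A/A0 = exp(-0.03208) = 0.968429

0.968429


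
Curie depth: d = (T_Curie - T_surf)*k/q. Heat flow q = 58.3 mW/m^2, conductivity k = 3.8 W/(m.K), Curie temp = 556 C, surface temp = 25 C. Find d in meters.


T_Curie - T_surf = 556 - 25 = 531 C
Convert q to W/m^2: 58.3 mW/m^2 = 0.0583 W/m^2
d = 531 * 3.8 / 0.0583 = 34610.63 m

34610.63


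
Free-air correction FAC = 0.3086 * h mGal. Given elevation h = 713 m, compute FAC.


FAC = 0.3086 * h
= 0.3086 * 713
= 220.0318 mGal

220.0318


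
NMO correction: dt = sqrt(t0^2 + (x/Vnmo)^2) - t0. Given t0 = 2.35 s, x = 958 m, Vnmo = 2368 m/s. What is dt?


x/Vnmo = 958/2368 = 0.404561
(x/Vnmo)^2 = 0.163669
t0^2 = 5.5225
sqrt(5.5225 + 0.163669) = 2.384569
dt = 2.384569 - 2.35 = 0.034569

0.034569


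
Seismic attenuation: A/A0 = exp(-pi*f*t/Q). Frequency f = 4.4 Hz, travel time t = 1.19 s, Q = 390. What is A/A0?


pi*f*t/Q = pi*4.4*1.19/390 = 0.042178
A/A0 = exp(-0.042178) = 0.958699

0.958699


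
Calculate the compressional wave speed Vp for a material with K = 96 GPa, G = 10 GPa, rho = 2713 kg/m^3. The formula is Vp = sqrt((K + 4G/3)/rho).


First compute the effective modulus:
K + 4G/3 = 96e9 + 4*10e9/3 = 109333333333.33 Pa
Then divide by density:
109333333333.33 / 2713 = 40299791.1291 Pa/(kg/m^3)
Take the square root:
Vp = sqrt(40299791.1291) = 6348.21 m/s

6348.21


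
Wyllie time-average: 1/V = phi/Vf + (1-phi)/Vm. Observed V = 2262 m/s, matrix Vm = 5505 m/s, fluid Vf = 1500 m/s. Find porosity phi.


1/V - 1/Vm = 1/2262 - 1/5505 = 0.00026043
1/Vf - 1/Vm = 1/1500 - 1/5505 = 0.00048501
phi = 0.00026043 / 0.00048501 = 0.537

0.537


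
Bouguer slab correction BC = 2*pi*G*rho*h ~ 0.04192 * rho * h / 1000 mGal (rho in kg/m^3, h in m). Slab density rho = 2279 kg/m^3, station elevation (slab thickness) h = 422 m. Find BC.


BC = 0.04192 * rho * h / 1000
= 0.04192 * 2279 * 422 / 1000
= 40.3161 mGal

40.3161


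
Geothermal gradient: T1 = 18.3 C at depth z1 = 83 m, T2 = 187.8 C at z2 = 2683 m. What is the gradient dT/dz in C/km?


dT = 187.8 - 18.3 = 169.5 C
dz = 2683 - 83 = 2600 m
gradient = dT/dz * 1000 = 169.5/2600 * 1000 = 65.1923 C/km

65.1923


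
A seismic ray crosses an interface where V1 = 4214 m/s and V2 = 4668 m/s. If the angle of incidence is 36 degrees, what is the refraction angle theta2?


sin(theta1) = sin(36 deg) = 0.587785
sin(theta2) = V2/V1 * sin(theta1) = 4668/4214 * 0.587785 = 0.651111
theta2 = arcsin(0.651111) = 40.6254 degrees

40.6254


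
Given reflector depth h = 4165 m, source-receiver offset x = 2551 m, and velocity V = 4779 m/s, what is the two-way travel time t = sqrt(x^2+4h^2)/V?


x^2 + 4h^2 = 2551^2 + 4*4165^2 = 6507601 + 69388900 = 75896501
sqrt(75896501) = 8711.8598
t = 8711.8598 / 4779 = 1.8229 s

1.8229


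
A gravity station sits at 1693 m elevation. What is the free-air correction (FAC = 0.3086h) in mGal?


FAC = 0.3086 * h
= 0.3086 * 1693
= 522.4598 mGal

522.4598


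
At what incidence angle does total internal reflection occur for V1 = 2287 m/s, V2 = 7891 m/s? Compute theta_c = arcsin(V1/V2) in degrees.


V1/V2 = 2287/7891 = 0.289824
theta_c = arcsin(0.289824) = 16.8474 degrees

16.8474


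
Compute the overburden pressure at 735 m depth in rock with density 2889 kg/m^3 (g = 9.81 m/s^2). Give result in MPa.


P = rho * g * z / 1e6
= 2889 * 9.81 * 735 / 1e6
= 20830701.15 / 1e6
= 20.8307 MPa

20.8307


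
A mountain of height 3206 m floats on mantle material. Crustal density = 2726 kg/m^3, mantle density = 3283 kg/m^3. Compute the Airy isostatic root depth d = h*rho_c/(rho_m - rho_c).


rho_m - rho_c = 3283 - 2726 = 557
d = 3206 * 2726 / 557
= 8739556 / 557
= 15690.41 m

15690.41


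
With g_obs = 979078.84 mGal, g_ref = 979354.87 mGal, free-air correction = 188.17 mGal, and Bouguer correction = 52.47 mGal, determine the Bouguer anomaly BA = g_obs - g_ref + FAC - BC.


BA = g_obs - g_ref + FAC - BC
= 979078.84 - 979354.87 + 188.17 - 52.47
= -140.33 mGal

-140.33


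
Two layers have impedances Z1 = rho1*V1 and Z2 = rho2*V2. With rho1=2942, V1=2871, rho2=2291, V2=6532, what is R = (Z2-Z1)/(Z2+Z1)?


Z1 = 2942 * 2871 = 8446482
Z2 = 2291 * 6532 = 14964812
R = (14964812 - 8446482) / (14964812 + 8446482) = 6518330 / 23411294 = 0.2784

0.2784


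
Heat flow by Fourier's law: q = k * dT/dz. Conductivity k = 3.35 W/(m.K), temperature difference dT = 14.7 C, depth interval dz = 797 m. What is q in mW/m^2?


q = k * dT / dz * 1000
= 3.35 * 14.7 / 797 * 1000
= 0.061788 * 1000
= 61.788 mW/m^2

61.788


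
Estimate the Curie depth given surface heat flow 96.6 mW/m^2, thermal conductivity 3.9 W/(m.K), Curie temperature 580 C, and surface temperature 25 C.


T_Curie - T_surf = 580 - 25 = 555 C
Convert q to W/m^2: 96.6 mW/m^2 = 0.0966 W/m^2
d = 555 * 3.9 / 0.0966 = 22406.83 m

22406.83


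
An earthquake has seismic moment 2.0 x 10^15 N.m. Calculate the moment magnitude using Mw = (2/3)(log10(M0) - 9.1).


log10(M0) = log10(2.0 x 10^15) = 15.301
Mw = 2/3 * (15.301 - 9.1)
= 2/3 * 6.201
= 4.13

4.13


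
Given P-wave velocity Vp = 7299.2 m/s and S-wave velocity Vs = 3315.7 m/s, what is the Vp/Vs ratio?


Vp/Vs = 7299.2 / 3315.7
= 2.2014

2.2014


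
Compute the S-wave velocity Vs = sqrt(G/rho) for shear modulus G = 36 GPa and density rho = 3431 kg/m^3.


Convert G to Pa: G = 36e9 Pa
Compute G/rho = 36e9 / 3431 = 10492567.7645
Vs = sqrt(10492567.7645) = 3239.22 m/s

3239.22


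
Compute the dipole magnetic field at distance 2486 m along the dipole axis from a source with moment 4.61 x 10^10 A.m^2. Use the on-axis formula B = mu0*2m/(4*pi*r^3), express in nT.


m = 4.61 x 10^10 = 46100000000 A.m^2
2m = 92200000000 A.m^2
r^3 = 2486^3 = 15363967256
B = (4pi*10^-7) * 92200000000 / (4*pi * 15363967256) * 1e9
= 115861.937064 / 193069306645.77 * 1e9
= 600.1054 nT

600.1054


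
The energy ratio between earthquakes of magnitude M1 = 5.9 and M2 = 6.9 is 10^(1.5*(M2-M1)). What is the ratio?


M2 - M1 = 6.9 - 5.9 = 1.0
1.5 * 1.0 = 1.5
ratio = 10^1.5 = 31.62

31.62


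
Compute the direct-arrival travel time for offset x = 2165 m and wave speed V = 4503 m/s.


t = x / V
= 2165 / 4503
= 0.4808 s

0.4808


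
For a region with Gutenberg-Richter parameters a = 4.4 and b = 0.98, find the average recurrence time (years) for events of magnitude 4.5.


log10(N) = 4.4 - 0.98*4.5 = -0.01
N = 10^-0.01 = 0.977237
T = 1/N = 1/0.977237 = 1.0233 years

1.0233


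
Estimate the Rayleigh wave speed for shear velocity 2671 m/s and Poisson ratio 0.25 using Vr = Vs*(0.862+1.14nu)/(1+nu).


Numerator factor = 0.862 + 1.14*0.25 = 1.147
Denominator = 1 + 0.25 = 1.25
Vr = 2671 * 1.147 / 1.25 = 2450.91 m/s

2450.91


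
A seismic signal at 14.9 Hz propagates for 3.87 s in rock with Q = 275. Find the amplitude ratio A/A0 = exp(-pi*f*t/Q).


pi*f*t/Q = pi*14.9*3.87/275 = 0.658741
A/A0 = exp(-0.658741) = 0.517503

0.517503


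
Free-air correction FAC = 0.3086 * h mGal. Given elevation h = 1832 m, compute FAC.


FAC = 0.3086 * h
= 0.3086 * 1832
= 565.3552 mGal

565.3552


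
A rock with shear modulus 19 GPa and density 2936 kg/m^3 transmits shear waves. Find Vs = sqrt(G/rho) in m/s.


Convert G to Pa: G = 19e9 Pa
Compute G/rho = 19e9 / 2936 = 6471389.6458
Vs = sqrt(6471389.6458) = 2543.89 m/s

2543.89


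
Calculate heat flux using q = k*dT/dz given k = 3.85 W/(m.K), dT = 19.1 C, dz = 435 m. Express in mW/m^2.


q = k * dT / dz * 1000
= 3.85 * 19.1 / 435 * 1000
= 0.169046 * 1000
= 169.046 mW/m^2

169.046


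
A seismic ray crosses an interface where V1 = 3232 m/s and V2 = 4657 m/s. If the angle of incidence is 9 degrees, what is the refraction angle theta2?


sin(theta1) = sin(9 deg) = 0.156434
sin(theta2) = V2/V1 * sin(theta1) = 4657/3232 * 0.156434 = 0.225407
theta2 = arcsin(0.225407) = 13.0268 degrees

13.0268


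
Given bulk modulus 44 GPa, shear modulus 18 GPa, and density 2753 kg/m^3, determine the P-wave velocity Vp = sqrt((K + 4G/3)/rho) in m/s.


First compute the effective modulus:
K + 4G/3 = 44e9 + 4*18e9/3 = 68000000000.0 Pa
Then divide by density:
68000000000.0 / 2753 = 24700326.9161 Pa/(kg/m^3)
Take the square root:
Vp = sqrt(24700326.9161) = 4969.94 m/s

4969.94


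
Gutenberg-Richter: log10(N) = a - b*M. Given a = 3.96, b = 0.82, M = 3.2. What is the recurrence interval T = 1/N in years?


log10(N) = 3.96 - 0.82*3.2 = 1.336
N = 10^1.336 = 21.677041
T = 1/N = 1/21.677041 = 0.0461 years

0.0461


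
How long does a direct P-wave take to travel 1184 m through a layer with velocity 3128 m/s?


t = x / V
= 1184 / 3128
= 0.3785 s

0.3785


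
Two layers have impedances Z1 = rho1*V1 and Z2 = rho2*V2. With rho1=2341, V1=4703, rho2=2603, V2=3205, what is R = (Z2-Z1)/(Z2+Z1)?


Z1 = 2341 * 4703 = 11009723
Z2 = 2603 * 3205 = 8342615
R = (8342615 - 11009723) / (8342615 + 11009723) = -2667108 / 19352338 = -0.1378

-0.1378


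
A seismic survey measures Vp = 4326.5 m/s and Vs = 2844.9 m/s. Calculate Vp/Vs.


Vp/Vs = 4326.5 / 2844.9
= 1.5208

1.5208


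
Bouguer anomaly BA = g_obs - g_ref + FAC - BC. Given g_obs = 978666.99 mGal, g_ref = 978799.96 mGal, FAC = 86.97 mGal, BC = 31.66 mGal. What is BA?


BA = g_obs - g_ref + FAC - BC
= 978666.99 - 978799.96 + 86.97 - 31.66
= -77.66 mGal

-77.66


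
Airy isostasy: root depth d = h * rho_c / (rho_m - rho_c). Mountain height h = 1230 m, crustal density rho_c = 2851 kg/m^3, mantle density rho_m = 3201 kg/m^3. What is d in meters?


rho_m - rho_c = 3201 - 2851 = 350
d = 1230 * 2851 / 350
= 3506730 / 350
= 10019.23 m

10019.23


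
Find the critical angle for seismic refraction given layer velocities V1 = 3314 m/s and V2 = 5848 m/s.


V1/V2 = 3314/5848 = 0.566689
theta_c = arcsin(0.566689) = 34.5197 degrees

34.5197


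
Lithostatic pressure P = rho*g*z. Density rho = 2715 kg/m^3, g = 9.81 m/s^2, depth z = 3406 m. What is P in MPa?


P = rho * g * z / 1e6
= 2715 * 9.81 * 3406 / 1e6
= 90715914.9 / 1e6
= 90.7159 MPa

90.7159


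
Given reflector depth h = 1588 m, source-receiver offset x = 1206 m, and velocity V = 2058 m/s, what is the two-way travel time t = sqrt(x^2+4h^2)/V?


x^2 + 4h^2 = 1206^2 + 4*1588^2 = 1454436 + 10086976 = 11541412
sqrt(11541412) = 3397.2654
t = 3397.2654 / 2058 = 1.6508 s

1.6508


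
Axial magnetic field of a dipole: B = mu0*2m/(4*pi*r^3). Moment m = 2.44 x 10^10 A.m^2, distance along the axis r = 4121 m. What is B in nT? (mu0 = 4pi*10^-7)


m = 2.44 x 10^10 = 24400000000 A.m^2
2m = 48800000000 A.m^2
r^3 = 4121^3 = 69985463561
B = (4pi*10^-7) * 48800000000 / (4*pi * 69985463561) * 1e9
= 61323.888598 / 879463272725.26 * 1e9
= 69.7288 nT

69.7288


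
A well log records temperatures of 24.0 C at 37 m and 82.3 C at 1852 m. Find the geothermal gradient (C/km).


dT = 82.3 - 24.0 = 58.3 C
dz = 1852 - 37 = 1815 m
gradient = dT/dz * 1000 = 58.3/1815 * 1000 = 32.1212 C/km

32.1212


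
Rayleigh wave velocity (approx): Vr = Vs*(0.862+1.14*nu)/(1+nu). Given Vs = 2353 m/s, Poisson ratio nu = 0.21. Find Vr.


Numerator factor = 0.862 + 1.14*0.21 = 1.1014
Denominator = 1 + 0.21 = 1.21
Vr = 2353 * 1.1014 / 1.21 = 2141.81 m/s

2141.81


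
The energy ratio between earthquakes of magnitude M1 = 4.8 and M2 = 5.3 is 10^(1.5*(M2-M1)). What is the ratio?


M2 - M1 = 5.3 - 4.8 = 0.5
1.5 * 0.5 = 0.75
ratio = 10^0.75 = 5.62

5.62


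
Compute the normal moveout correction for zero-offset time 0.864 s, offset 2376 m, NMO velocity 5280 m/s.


x/Vnmo = 2376/5280 = 0.45
(x/Vnmo)^2 = 0.2025
t0^2 = 0.746496
sqrt(0.746496 + 0.2025) = 0.974164
dt = 0.974164 - 0.864 = 0.110164

0.110164


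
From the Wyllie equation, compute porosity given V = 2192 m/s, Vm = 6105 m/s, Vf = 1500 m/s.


1/V - 1/Vm = 1/2192 - 1/6105 = 0.0002924
1/Vf - 1/Vm = 1/1500 - 1/6105 = 0.00050287
phi = 0.0002924 / 0.00050287 = 0.5815

0.5815


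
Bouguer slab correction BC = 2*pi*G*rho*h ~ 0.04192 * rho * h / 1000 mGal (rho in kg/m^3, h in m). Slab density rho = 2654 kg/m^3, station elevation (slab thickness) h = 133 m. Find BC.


BC = 0.04192 * rho * h / 1000
= 0.04192 * 2654 * 133 / 1000
= 14.797 mGal

14.797


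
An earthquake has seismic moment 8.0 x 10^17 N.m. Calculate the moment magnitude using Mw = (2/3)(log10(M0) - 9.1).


log10(M0) = log10(8.0 x 10^17) = 17.9031
Mw = 2/3 * (17.9031 - 9.1)
= 2/3 * 8.8031
= 5.87

5.87


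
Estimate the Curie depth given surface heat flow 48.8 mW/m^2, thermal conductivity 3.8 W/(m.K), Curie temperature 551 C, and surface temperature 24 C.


T_Curie - T_surf = 551 - 24 = 527 C
Convert q to W/m^2: 48.8 mW/m^2 = 0.0488 W/m^2
d = 527 * 3.8 / 0.0488 = 41036.89 m

41036.89


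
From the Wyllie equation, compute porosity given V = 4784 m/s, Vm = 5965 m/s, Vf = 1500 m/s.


1/V - 1/Vm = 1/4784 - 1/5965 = 4.139e-05
1/Vf - 1/Vm = 1/1500 - 1/5965 = 0.00049902
phi = 4.139e-05 / 0.00049902 = 0.0829

0.0829


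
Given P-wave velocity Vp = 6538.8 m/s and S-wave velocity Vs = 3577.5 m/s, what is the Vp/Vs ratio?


Vp/Vs = 6538.8 / 3577.5
= 1.8278

1.8278


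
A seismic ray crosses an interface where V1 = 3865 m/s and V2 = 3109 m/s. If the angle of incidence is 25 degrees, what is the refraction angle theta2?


sin(theta1) = sin(25 deg) = 0.422618
sin(theta2) = V2/V1 * sin(theta1) = 3109/3865 * 0.422618 = 0.339953
theta2 = arcsin(0.339953) = 19.874 degrees

19.874


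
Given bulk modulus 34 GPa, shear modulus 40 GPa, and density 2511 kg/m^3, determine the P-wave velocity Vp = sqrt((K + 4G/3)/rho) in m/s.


First compute the effective modulus:
K + 4G/3 = 34e9 + 4*40e9/3 = 87333333333.33 Pa
Then divide by density:
87333333333.33 / 2511 = 34780300.0133 Pa/(kg/m^3)
Take the square root:
Vp = sqrt(34780300.0133) = 5897.48 m/s

5897.48
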